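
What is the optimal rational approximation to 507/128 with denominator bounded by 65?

202/51

Expand x = 507/128 as a continued fraction with the Euclidean algorithm:
  507 = 3*128 + 123, so a_0 = 3.
  128 = 1*123 + 5, so a_1 = 1.
  123 = 24*5 + 3, so a_2 = 24.
  5 = 1*3 + 2, so a_3 = 1.
  3 = 1*2 + 1, so a_4 = 1.
  2 = 2*1 + 0, so a_5 = 2.
so x = [3; 1, 24, 1, 1, 2].
Convergents (p_i = a_i*p_{i-1} + p_{i-2}, q_i = a_i*q_{i-1} + q_{i-2} with p_{-2}=0, p_{-1}=1, q_{-2}=1, q_{-1}=0), until the denominator exceeds 65:
  i=0: a_0=3, p_0 = 3*1 + 0 = 3, q_0 = 3*0 + 1 = 1.
  i=1: a_1=1, p_1 = 1*3 + 1 = 4, q_1 = 1*1 + 0 = 1.
  i=2: a_2=24, p_2 = 24*4 + 3 = 99, q_2 = 24*1 + 1 = 25.
  i=3: a_3=1, p_3 = 1*99 + 4 = 103, q_3 = 1*25 + 1 = 26.
  i=4: a_4=1, p_4 = 1*103 + 99 = 202, q_4 = 1*26 + 25 = 51.
  i=5: a_5=2, p_5 = 2*202 + 103 = 507, q_5 = 2*51 + 26 = 128.
q_5 = 128 > 65, so the last convergent with denominator <= 65 is p_4/q_4 = 202/51.
The closest fraction with denominator <= 65 is either p_4/q_4 or the intermediate fraction (k*p_4 + p_3)/(k*q_4 + q_3) with the largest k >= 1 whose denominator stays <= 65; these approach x as k grows, and every other convergent or intermediate fraction in range is farther away.
Largest k: floor((65 - q_3)/q_4) = floor((65 - 26)/51) = 0.
Since k = 0, no intermediate fraction beyond p_4/q_4 has denominator <= 65, so the convergent 202/51 is the closest (its error is |507*51 - 202*128|/(128*51) = 1/6528).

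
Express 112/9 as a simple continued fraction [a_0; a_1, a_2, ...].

[12; 2, 4]

Run the Euclidean algorithm on 112 and 9; the successive quotients are the partial quotients a_0, a_1, ... (each step inverts the fractional part left over by the previous one):
  112 = 12*9 + 4, so a_0 = 12.
  9 = 2*4 + 1, so a_1 = 2.
  4 = 4*1 + 0, so a_2 = 4.
The remainder reaches 0 after 3 divisions, so the expansion has 3 partial quotients, read off in order.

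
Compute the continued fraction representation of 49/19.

Run the Euclidean algorithm on 49 and 19; the successive quotients are the partial quotients a_0, a_1, ... (each step inverts the fractional part left over by the previous one):
  49 = 2*19 + 11, so a_0 = 2.
  19 = 1*11 + 8, so a_1 = 1.
  11 = 1*8 + 3, so a_2 = 1.
  8 = 2*3 + 2, so a_3 = 2.
  3 = 1*2 + 1, so a_4 = 1.
  2 = 2*1 + 0, so a_5 = 2.
The remainder reaches 0 after 6 divisions, so the expansion has 6 partial quotients, read off in order.

[2; 1, 1, 2, 1, 2]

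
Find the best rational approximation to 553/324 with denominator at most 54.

Expand x = 553/324 as a continued fraction with the Euclidean algorithm:
  553 = 1*324 + 229, so a_0 = 1.
  324 = 1*229 + 95, so a_1 = 1.
  229 = 2*95 + 39, so a_2 = 2.
  95 = 2*39 + 17, so a_3 = 2.
  39 = 2*17 + 5, so a_4 = 2.
  17 = 3*5 + 2, so a_5 = 3.
  5 = 2*2 + 1, so a_6 = 2.
  2 = 2*1 + 0, so a_7 = 2.
so x = [1; 1, 2, 2, 2, 3, 2, 2].
Convergents (p_i = a_i*p_{i-1} + p_{i-2}, q_i = a_i*q_{i-1} + q_{i-2} with p_{-2}=0, p_{-1}=1, q_{-2}=1, q_{-1}=0), until the denominator exceeds 54:
  i=0: a_0=1, p_0 = 1*1 + 0 = 1, q_0 = 1*0 + 1 = 1.
  i=1: a_1=1, p_1 = 1*1 + 1 = 2, q_1 = 1*1 + 0 = 1.
  i=2: a_2=2, p_2 = 2*2 + 1 = 5, q_2 = 2*1 + 1 = 3.
  i=3: a_3=2, p_3 = 2*5 + 2 = 12, q_3 = 2*3 + 1 = 7.
  i=4: a_4=2, p_4 = 2*12 + 5 = 29, q_4 = 2*7 + 3 = 17.
  i=5: a_5=3, p_5 = 3*29 + 12 = 99, q_5 = 3*17 + 7 = 58.
q_5 = 58 > 54, so the last convergent with denominator <= 54 is p_4/q_4 = 29/17.
The closest fraction with denominator <= 54 is either p_4/q_4 or the intermediate fraction (k*p_4 + p_3)/(k*q_4 + q_3) with the largest k >= 1 whose denominator stays <= 54; these approach x as k grows, and every other convergent or intermediate fraction in range is farther away.
Largest k: floor((54 - q_3)/q_4) = floor((54 - 7)/17) = 2.
That gives (2*29 + 12)/(2*17 + 7) = 70/41.
Compare the errors: |x - 29/17| = |553*17 - 29*324|/(324*17) = 5/5508, and |x - 70/41| = |553*41 - 70*324|/(324*41) = 7/13284.
Cross-multiplying, 7*5508 = 38556 < 66420 = 5*13284, so 7/13284 is smaller: the intermediate fraction 70/41 is closer to x than 29/17.

70/41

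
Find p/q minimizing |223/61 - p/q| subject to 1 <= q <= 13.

11/3

Expand x = 223/61 as a continued fraction with the Euclidean algorithm:
  223 = 3*61 + 40, so a_0 = 3.
  61 = 1*40 + 21, so a_1 = 1.
  40 = 1*21 + 19, so a_2 = 1.
  21 = 1*19 + 2, so a_3 = 1.
  19 = 9*2 + 1, so a_4 = 9.
  2 = 2*1 + 0, so a_5 = 2.
so x = [3; 1, 1, 1, 9, 2].
Convergents (p_i = a_i*p_{i-1} + p_{i-2}, q_i = a_i*q_{i-1} + q_{i-2} with p_{-2}=0, p_{-1}=1, q_{-2}=1, q_{-1}=0), until the denominator exceeds 13:
  i=0: a_0=3, p_0 = 3*1 + 0 = 3, q_0 = 3*0 + 1 = 1.
  i=1: a_1=1, p_1 = 1*3 + 1 = 4, q_1 = 1*1 + 0 = 1.
  i=2: a_2=1, p_2 = 1*4 + 3 = 7, q_2 = 1*1 + 1 = 2.
  i=3: a_3=1, p_3 = 1*7 + 4 = 11, q_3 = 1*2 + 1 = 3.
  i=4: a_4=9, p_4 = 9*11 + 7 = 106, q_4 = 9*3 + 2 = 29.
q_4 = 29 > 13, so the last convergent with denominator <= 13 is p_3/q_3 = 11/3.
The closest fraction with denominator <= 13 is either p_3/q_3 or the intermediate fraction (k*p_3 + p_2)/(k*q_3 + q_2) with the largest k >= 1 whose denominator stays <= 13; these approach x as k grows, and every other convergent or intermediate fraction in range is farther away.
Largest k: floor((13 - q_2)/q_3) = floor((13 - 2)/3) = 3.
That gives (3*11 + 7)/(3*3 + 2) = 40/11.
Compare the errors: |x - 11/3| = |223*3 - 11*61|/(61*3) = 2/183, and |x - 40/11| = |223*11 - 40*61|/(61*11) = 13/671.
Cross-multiplying, 2*671 = 1342 < 2379 = 13*183, so 2/183 is smaller: the convergent 11/3 is closer to x than 40/11.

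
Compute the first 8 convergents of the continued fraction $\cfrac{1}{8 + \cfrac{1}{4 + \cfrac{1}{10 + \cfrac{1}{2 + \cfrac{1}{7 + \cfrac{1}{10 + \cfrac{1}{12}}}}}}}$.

0/1, 1/8, 4/33, 41/338, 86/709, 643/5301, 6516/53719, 78835/649929

Using the convergent recurrence p_i = a_i*p_{i-1} + p_{i-2}, q_i = a_i*q_{i-1} + q_{i-2} with p_{-2}=0, p_{-1}=1, q_{-2}=1, q_{-1}=0:
  i=0: a_0=0, p_0 = 0*1 + 0 = 0, q_0 = 0*0 + 1 = 1.
  i=1: a_1=8, p_1 = 8*0 + 1 = 1, q_1 = 8*1 + 0 = 8.
  i=2: a_2=4, p_2 = 4*1 + 0 = 4, q_2 = 4*8 + 1 = 33.
  i=3: a_3=10, p_3 = 10*4 + 1 = 41, q_3 = 10*33 + 8 = 338.
  i=4: a_4=2, p_4 = 2*41 + 4 = 86, q_4 = 2*338 + 33 = 709.
  i=5: a_5=7, p_5 = 7*86 + 41 = 643, q_5 = 7*709 + 338 = 5301.
  i=6: a_6=10, p_6 = 10*643 + 86 = 6516, q_6 = 10*5301 + 709 = 53719.
  i=7: a_7=12, p_7 = 12*6516 + 643 = 78835, q_7 = 12*53719 + 5301 = 649929.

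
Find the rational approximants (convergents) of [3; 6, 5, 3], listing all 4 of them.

Using the convergent recurrence p_i = a_i*p_{i-1} + p_{i-2}, q_i = a_i*q_{i-1} + q_{i-2} with p_{-2}=0, p_{-1}=1, q_{-2}=1, q_{-1}=0:
  i=0: a_0=3, p_0 = 3*1 + 0 = 3, q_0 = 3*0 + 1 = 1.
  i=1: a_1=6, p_1 = 6*3 + 1 = 19, q_1 = 6*1 + 0 = 6.
  i=2: a_2=5, p_2 = 5*19 + 3 = 98, q_2 = 5*6 + 1 = 31.
  i=3: a_3=3, p_3 = 3*98 + 19 = 313, q_3 = 3*31 + 6 = 99.

3/1, 19/6, 98/31, 313/99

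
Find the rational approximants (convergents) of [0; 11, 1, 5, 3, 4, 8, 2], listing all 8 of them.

Using the convergent recurrence p_i = a_i*p_{i-1} + p_{i-2}, q_i = a_i*q_{i-1} + q_{i-2} with p_{-2}=0, p_{-1}=1, q_{-2}=1, q_{-1}=0:
  i=0: a_0=0, p_0 = 0*1 + 0 = 0, q_0 = 0*0 + 1 = 1.
  i=1: a_1=11, p_1 = 11*0 + 1 = 1, q_1 = 11*1 + 0 = 11.
  i=2: a_2=1, p_2 = 1*1 + 0 = 1, q_2 = 1*11 + 1 = 12.
  i=3: a_3=5, p_3 = 5*1 + 1 = 6, q_3 = 5*12 + 11 = 71.
  i=4: a_4=3, p_4 = 3*6 + 1 = 19, q_4 = 3*71 + 12 = 225.
  i=5: a_5=4, p_5 = 4*19 + 6 = 82, q_5 = 4*225 + 71 = 971.
  i=6: a_6=8, p_6 = 8*82 + 19 = 675, q_6 = 8*971 + 225 = 7993.
  i=7: a_7=2, p_7 = 2*675 + 82 = 1432, q_7 = 2*7993 + 971 = 16957.

0/1, 1/11, 1/12, 6/71, 19/225, 82/971, 675/7993, 1432/16957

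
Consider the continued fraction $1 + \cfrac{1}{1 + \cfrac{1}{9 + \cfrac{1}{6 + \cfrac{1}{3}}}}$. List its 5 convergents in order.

1/1, 2/1, 19/10, 116/61, 367/193

Using the convergent recurrence p_i = a_i*p_{i-1} + p_{i-2}, q_i = a_i*q_{i-1} + q_{i-2} with p_{-2}=0, p_{-1}=1, q_{-2}=1, q_{-1}=0:
  i=0: a_0=1, p_0 = 1*1 + 0 = 1, q_0 = 1*0 + 1 = 1.
  i=1: a_1=1, p_1 = 1*1 + 1 = 2, q_1 = 1*1 + 0 = 1.
  i=2: a_2=9, p_2 = 9*2 + 1 = 19, q_2 = 9*1 + 1 = 10.
  i=3: a_3=6, p_3 = 6*19 + 2 = 116, q_3 = 6*10 + 1 = 61.
  i=4: a_4=3, p_4 = 3*116 + 19 = 367, q_4 = 3*61 + 10 = 193.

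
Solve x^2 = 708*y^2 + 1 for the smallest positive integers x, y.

(x, y) = (62423, 2346)

First expand sqrt(708) as a continued fraction. With x_i = (sqrt(708) + m_i)/d_i and (m_0, d_0) = (0, 1): a_0 = floor(sqrt(708)) = 26, since 26^2 = 676 <= 708 < 729 = 27^2.
Iterate m_{i+1} = d_i*a_i - m_i, d_{i+1} = (708 - m_{i+1}^2)/d_i, a_{i+1} = floor((a_0 + m_{i+1})/d_{i+1}):
  m_1 = 1*26 - 0 = 26, d_1 = (708 - 26^2)/1 = 32/1 = 32, a_1 = floor((26 + 26)/32) = 1.
  m_2 = 32*1 - 26 = 6, d_2 = (708 - 6^2)/32 = 672/32 = 21, a_2 = floor((26 + 6)/21) = 1.
  m_3 = 21*1 - 6 = 15, d_3 = (708 - 15^2)/21 = 483/21 = 23, a_3 = floor((26 + 15)/23) = 1.
  m_4 = 23*1 - 15 = 8, d_4 = (708 - 8^2)/23 = 644/23 = 28, a_4 = floor((26 + 8)/28) = 1.
  m_5 = 28*1 - 8 = 20, d_5 = (708 - 20^2)/28 = 308/28 = 11, a_5 = floor((26 + 20)/11) = 4.
  m_6 = 11*4 - 20 = 24, d_6 = (708 - 24^2)/11 = 132/11 = 12, a_6 = floor((26 + 24)/12) = 4.
  m_7 = 12*4 - 24 = 24, d_7 = (708 - 24^2)/12 = 132/12 = 11, a_7 = floor((26 + 24)/11) = 4.
  m_8 = 11*4 - 24 = 20, d_8 = (708 - 20^2)/11 = 308/11 = 28, a_8 = floor((26 + 20)/28) = 1.
  m_9 = 28*1 - 20 = 8, d_9 = (708 - 8^2)/28 = 644/28 = 23, a_9 = floor((26 + 8)/23) = 1.
  m_10 = 23*1 - 8 = 15, d_10 = (708 - 15^2)/23 = 483/23 = 21, a_10 = floor((26 + 15)/21) = 1.
  m_11 = 21*1 - 15 = 6, d_11 = (708 - 6^2)/21 = 672/21 = 32, a_11 = floor((26 + 6)/32) = 1.
  m_12 = 32*1 - 6 = 26, d_12 = (708 - 26^2)/32 = 32/32 = 1, a_12 = floor((26 + 26)/1) = 52.
  m_13 = 1*52 - 26 = 26, d_13 = (708 - 26^2)/1 = 32/1 = 32: (m_13, d_13) = (m_1, d_1) = (26, 32), so from here the quotients repeat a_1, ..., a_12; the period length is 12.
So sqrt(708) = [26; (1, 1, 1, 1, 4, 4, 4, 1, 1, 1, 1, 52)] with period length k = 12.
k is even, so the fundamental solution of x^2 - 708y^2 = 1 is (p_{k-1}, q_{k-1}) = (p_11, q_11); compute convergents through index 11.
Convergents (p_i = a_i*p_{i-1} + p_{i-2}, q_i = a_i*q_{i-1} + q_{i-2} with p_{-2}=0, p_{-1}=1, q_{-2}=1, q_{-1}=0):
  i=0: a_0=26, p_0 = 26*1 + 0 = 26, q_0 = 26*0 + 1 = 1.
  i=1: a_1=1, p_1 = 1*26 + 1 = 27, q_1 = 1*1 + 0 = 1.
  i=2: a_2=1, p_2 = 1*27 + 26 = 53, q_2 = 1*1 + 1 = 2.
  i=3: a_3=1, p_3 = 1*53 + 27 = 80, q_3 = 1*2 + 1 = 3.
  i=4: a_4=1, p_4 = 1*80 + 53 = 133, q_4 = 1*3 + 2 = 5.
  i=5: a_5=4, p_5 = 4*133 + 80 = 612, q_5 = 4*5 + 3 = 23.
  i=6: a_6=4, p_6 = 4*612 + 133 = 2581, q_6 = 4*23 + 5 = 97.
  i=7: a_7=4, p_7 = 4*2581 + 612 = 10936, q_7 = 4*97 + 23 = 411.
  i=8: a_8=1, p_8 = 1*10936 + 2581 = 13517, q_8 = 1*411 + 97 = 508.
  i=9: a_9=1, p_9 = 1*13517 + 10936 = 24453, q_9 = 1*508 + 411 = 919.
  i=10: a_10=1, p_10 = 1*24453 + 13517 = 37970, q_10 = 1*919 + 508 = 1427.
  i=11: a_11=1, p_11 = 1*37970 + 24453 = 62423, q_11 = 1*1427 + 919 = 2346.
Check: 62423^2 - 708*2346^2 = 3896630929 - 3896630928 = 1, so (x, y) = (62423, 2346) solves the equation, and by the theorem it is the least positive solution.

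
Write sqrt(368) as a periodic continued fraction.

Write x_i = (sqrt(368) + m_i)/d_i with (m_0, d_0) = (0, 1). a_0 = floor(sqrt(368)) = 19, since 19^2 = 361 <= 368 < 400 = 20^2.
Iterate m_{i+1} = d_i*a_i - m_i, d_{i+1} = (368 - m_{i+1}^2)/d_i, a_{i+1} = floor((a_0 + m_{i+1})/d_{i+1}):
  m_1 = 1*19 - 0 = 19, d_1 = (368 - 19^2)/1 = 7/1 = 7, a_1 = floor((19 + 19)/7) = 5.
  m_2 = 7*5 - 19 = 16, d_2 = (368 - 16^2)/7 = 112/7 = 16, a_2 = floor((19 + 16)/16) = 2.
  m_3 = 16*2 - 16 = 16, d_3 = (368 - 16^2)/16 = 112/16 = 7, a_3 = floor((19 + 16)/7) = 5.
  m_4 = 7*5 - 16 = 19, d_4 = (368 - 19^2)/7 = 7/7 = 1, a_4 = floor((19 + 19)/1) = 38.
  m_5 = 1*38 - 19 = 19, d_5 = (368 - 19^2)/1 = 7/1 = 7: (m_5, d_5) = (m_1, d_1) = (19, 7), so from here the quotients repeat a_1, ..., a_4; the period length is 4.
Hence the expansion of sqrt(368) is a_0 = 19 followed by the repeating block 5, 2, 5, 38 (period 4).

[19; (5, 2, 5, 38)]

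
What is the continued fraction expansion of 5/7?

Run the Euclidean algorithm on 5 and 7; the successive quotients are the partial quotients a_0, a_1, ... (each step inverts the fractional part left over by the previous one):
  5 = 0*7 + 5, so a_0 = 0.
  7 = 1*5 + 2, so a_1 = 1.
  5 = 2*2 + 1, so a_2 = 2.
  2 = 2*1 + 0, so a_3 = 2.
The remainder reaches 0 after 4 divisions, so the expansion has 4 partial quotients, read off in order.

[0; 1, 2, 2]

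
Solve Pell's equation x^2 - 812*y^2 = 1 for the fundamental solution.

First expand sqrt(812) as a continued fraction. With x_i = (sqrt(812) + m_i)/d_i and (m_0, d_0) = (0, 1): a_0 = floor(sqrt(812)) = 28, since 28^2 = 784 <= 812 < 841 = 29^2.
Iterate m_{i+1} = d_i*a_i - m_i, d_{i+1} = (812 - m_{i+1}^2)/d_i, a_{i+1} = floor((a_0 + m_{i+1})/d_{i+1}):
  m_1 = 1*28 - 0 = 28, d_1 = (812 - 28^2)/1 = 28/1 = 28, a_1 = floor((28 + 28)/28) = 2.
  m_2 = 28*2 - 28 = 28, d_2 = (812 - 28^2)/28 = 28/28 = 1, a_2 = floor((28 + 28)/1) = 56.
  m_3 = 1*56 - 28 = 28, d_3 = (812 - 28^2)/1 = 28/1 = 28: (m_3, d_3) = (m_1, d_1) = (28, 28), so from here the quotients repeat a_1, a_2; the period length is 2.
So sqrt(812) = [28; (2, 56)] with period length k = 2.
k is even, so the fundamental solution of x^2 - 812y^2 = 1 is (p_{k-1}, q_{k-1}) = (p_1, q_1); compute convergents through index 1.
Convergents (p_i = a_i*p_{i-1} + p_{i-2}, q_i = a_i*q_{i-1} + q_{i-2} with p_{-2}=0, p_{-1}=1, q_{-2}=1, q_{-1}=0):
  i=0: a_0=28, p_0 = 28*1 + 0 = 28, q_0 = 28*0 + 1 = 1.
  i=1: a_1=2, p_1 = 2*28 + 1 = 57, q_1 = 2*1 + 0 = 2.
Check: 57^2 - 812*2^2 = 3249 - 3248 = 1, so (x, y) = (57, 2) solves the equation, and by the theorem it is the least positive solution.

(x, y) = (57, 2)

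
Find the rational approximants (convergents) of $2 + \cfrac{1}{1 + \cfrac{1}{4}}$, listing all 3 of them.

2/1, 3/1, 14/5

Using the convergent recurrence p_i = a_i*p_{i-1} + p_{i-2}, q_i = a_i*q_{i-1} + q_{i-2} with p_{-2}=0, p_{-1}=1, q_{-2}=1, q_{-1}=0:
  i=0: a_0=2, p_0 = 2*1 + 0 = 2, q_0 = 2*0 + 1 = 1.
  i=1: a_1=1, p_1 = 1*2 + 1 = 3, q_1 = 1*1 + 0 = 1.
  i=2: a_2=4, p_2 = 4*3 + 2 = 14, q_2 = 4*1 + 1 = 5.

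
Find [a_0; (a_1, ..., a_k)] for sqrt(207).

Write x_i = (sqrt(207) + m_i)/d_i with (m_0, d_0) = (0, 1). a_0 = floor(sqrt(207)) = 14, since 14^2 = 196 <= 207 < 225 = 15^2.
Iterate m_{i+1} = d_i*a_i - m_i, d_{i+1} = (207 - m_{i+1}^2)/d_i, a_{i+1} = floor((a_0 + m_{i+1})/d_{i+1}):
  m_1 = 1*14 - 0 = 14, d_1 = (207 - 14^2)/1 = 11/1 = 11, a_1 = floor((14 + 14)/11) = 2.
  m_2 = 11*2 - 14 = 8, d_2 = (207 - 8^2)/11 = 143/11 = 13, a_2 = floor((14 + 8)/13) = 1.
  m_3 = 13*1 - 8 = 5, d_3 = (207 - 5^2)/13 = 182/13 = 14, a_3 = floor((14 + 5)/14) = 1.
  m_4 = 14*1 - 5 = 9, d_4 = (207 - 9^2)/14 = 126/14 = 9, a_4 = floor((14 + 9)/9) = 2.
  m_5 = 9*2 - 9 = 9, d_5 = (207 - 9^2)/9 = 126/9 = 14, a_5 = floor((14 + 9)/14) = 1.
  m_6 = 14*1 - 9 = 5, d_6 = (207 - 5^2)/14 = 182/14 = 13, a_6 = floor((14 + 5)/13) = 1.
  m_7 = 13*1 - 5 = 8, d_7 = (207 - 8^2)/13 = 143/13 = 11, a_7 = floor((14 + 8)/11) = 2.
  m_8 = 11*2 - 8 = 14, d_8 = (207 - 14^2)/11 = 11/11 = 1, a_8 = floor((14 + 14)/1) = 28.
  m_9 = 1*28 - 14 = 14, d_9 = (207 - 14^2)/1 = 11/1 = 11: (m_9, d_9) = (m_1, d_1) = (14, 11), so from here the quotients repeat a_1, ..., a_8; the period length is 8.
Hence the expansion of sqrt(207) is a_0 = 14 followed by the repeating block 2, 1, 1, 2, 1, 1, 2, 28 (period 8).

[14; (2, 1, 1, 2, 1, 1, 2, 28)]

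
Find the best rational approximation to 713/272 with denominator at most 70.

173/66

Expand x = 713/272 as a continued fraction with the Euclidean algorithm:
  713 = 2*272 + 169, so a_0 = 2.
  272 = 1*169 + 103, so a_1 = 1.
  169 = 1*103 + 66, so a_2 = 1.
  103 = 1*66 + 37, so a_3 = 1.
  66 = 1*37 + 29, so a_4 = 1.
  37 = 1*29 + 8, so a_5 = 1.
  29 = 3*8 + 5, so a_6 = 3.
  8 = 1*5 + 3, so a_7 = 1.
  5 = 1*3 + 2, so a_8 = 1.
  3 = 1*2 + 1, so a_9 = 1.
  2 = 2*1 + 0, so a_10 = 2.
so x = [2; 1, 1, 1, 1, 1, 3, 1, 1, 1, 2].
Convergents (p_i = a_i*p_{i-1} + p_{i-2}, q_i = a_i*q_{i-1} + q_{i-2} with p_{-2}=0, p_{-1}=1, q_{-2}=1, q_{-1}=0), until the denominator exceeds 70:
  i=0: a_0=2, p_0 = 2*1 + 0 = 2, q_0 = 2*0 + 1 = 1.
  i=1: a_1=1, p_1 = 1*2 + 1 = 3, q_1 = 1*1 + 0 = 1.
  i=2: a_2=1, p_2 = 1*3 + 2 = 5, q_2 = 1*1 + 1 = 2.
  i=3: a_3=1, p_3 = 1*5 + 3 = 8, q_3 = 1*2 + 1 = 3.
  i=4: a_4=1, p_4 = 1*8 + 5 = 13, q_4 = 1*3 + 2 = 5.
  i=5: a_5=1, p_5 = 1*13 + 8 = 21, q_5 = 1*5 + 3 = 8.
  i=6: a_6=3, p_6 = 3*21 + 13 = 76, q_6 = 3*8 + 5 = 29.
  i=7: a_7=1, p_7 = 1*76 + 21 = 97, q_7 = 1*29 + 8 = 37.
  i=8: a_8=1, p_8 = 1*97 + 76 = 173, q_8 = 1*37 + 29 = 66.
  i=9: a_9=1, p_9 = 1*173 + 97 = 270, q_9 = 1*66 + 37 = 103.
q_9 = 103 > 70, so the last convergent with denominator <= 70 is p_8/q_8 = 173/66.
The closest fraction with denominator <= 70 is either p_8/q_8 or the intermediate fraction (k*p_8 + p_7)/(k*q_8 + q_7) with the largest k >= 1 whose denominator stays <= 70; these approach x as k grows, and every other convergent or intermediate fraction in range is farther away.
Largest k: floor((70 - q_7)/q_8) = floor((70 - 37)/66) = 0.
Since k = 0, no intermediate fraction beyond p_8/q_8 has denominator <= 70, so the convergent 173/66 is the closest (its error is |713*66 - 173*272|/(272*66) = 2/17952).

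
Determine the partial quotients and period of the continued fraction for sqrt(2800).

[52; (1, 10, 1, 3, 3, 6, 3, 3, 1, 10, 1, 104)]

Write x_i = (sqrt(2800) + m_i)/d_i with (m_0, d_0) = (0, 1). a_0 = floor(sqrt(2800)) = 52, since 52^2 = 2704 <= 2800 < 2809 = 53^2.
Iterate m_{i+1} = d_i*a_i - m_i, d_{i+1} = (2800 - m_{i+1}^2)/d_i, a_{i+1} = floor((a_0 + m_{i+1})/d_{i+1}):
  m_1 = 1*52 - 0 = 52, d_1 = (2800 - 52^2)/1 = 96/1 = 96, a_1 = floor((52 + 52)/96) = 1.
  m_2 = 96*1 - 52 = 44, d_2 = (2800 - 44^2)/96 = 864/96 = 9, a_2 = floor((52 + 44)/9) = 10.
  m_3 = 9*10 - 44 = 46, d_3 = (2800 - 46^2)/9 = 684/9 = 76, a_3 = floor((52 + 46)/76) = 1.
  m_4 = 76*1 - 46 = 30, d_4 = (2800 - 30^2)/76 = 1900/76 = 25, a_4 = floor((52 + 30)/25) = 3.
  m_5 = 25*3 - 30 = 45, d_5 = (2800 - 45^2)/25 = 775/25 = 31, a_5 = floor((52 + 45)/31) = 3.
  m_6 = 31*3 - 45 = 48, d_6 = (2800 - 48^2)/31 = 496/31 = 16, a_6 = floor((52 + 48)/16) = 6.
  m_7 = 16*6 - 48 = 48, d_7 = (2800 - 48^2)/16 = 496/16 = 31, a_7 = floor((52 + 48)/31) = 3.
  m_8 = 31*3 - 48 = 45, d_8 = (2800 - 45^2)/31 = 775/31 = 25, a_8 = floor((52 + 45)/25) = 3.
  m_9 = 25*3 - 45 = 30, d_9 = (2800 - 30^2)/25 = 1900/25 = 76, a_9 = floor((52 + 30)/76) = 1.
  m_10 = 76*1 - 30 = 46, d_10 = (2800 - 46^2)/76 = 684/76 = 9, a_10 = floor((52 + 46)/9) = 10.
  m_11 = 9*10 - 46 = 44, d_11 = (2800 - 44^2)/9 = 864/9 = 96, a_11 = floor((52 + 44)/96) = 1.
  m_12 = 96*1 - 44 = 52, d_12 = (2800 - 52^2)/96 = 96/96 = 1, a_12 = floor((52 + 52)/1) = 104.
  m_13 = 1*104 - 52 = 52, d_13 = (2800 - 52^2)/1 = 96/1 = 96: (m_13, d_13) = (m_1, d_1) = (52, 96), so from here the quotients repeat a_1, ..., a_12; the period length is 12.
Hence the expansion of sqrt(2800) is a_0 = 52 followed by the repeating block 1, 10, 1, 3, 3, 6, 3, 3, 1, 10, 1, 104 (period 12).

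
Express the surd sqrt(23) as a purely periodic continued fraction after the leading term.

Write x_i = (sqrt(23) + m_i)/d_i with (m_0, d_0) = (0, 1). a_0 = floor(sqrt(23)) = 4, since 4^2 = 16 <= 23 < 25 = 5^2.
Iterate m_{i+1} = d_i*a_i - m_i, d_{i+1} = (23 - m_{i+1}^2)/d_i, a_{i+1} = floor((a_0 + m_{i+1})/d_{i+1}):
  m_1 = 1*4 - 0 = 4, d_1 = (23 - 4^2)/1 = 7/1 = 7, a_1 = floor((4 + 4)/7) = 1.
  m_2 = 7*1 - 4 = 3, d_2 = (23 - 3^2)/7 = 14/7 = 2, a_2 = floor((4 + 3)/2) = 3.
  m_3 = 2*3 - 3 = 3, d_3 = (23 - 3^2)/2 = 14/2 = 7, a_3 = floor((4 + 3)/7) = 1.
  m_4 = 7*1 - 3 = 4, d_4 = (23 - 4^2)/7 = 7/7 = 1, a_4 = floor((4 + 4)/1) = 8.
  m_5 = 1*8 - 4 = 4, d_5 = (23 - 4^2)/1 = 7/1 = 7: (m_5, d_5) = (m_1, d_1) = (4, 7), so from here the quotients repeat a_1, ..., a_4; the period length is 4.
Hence the expansion of sqrt(23) is a_0 = 4 followed by the repeating block 1, 3, 1, 8 (period 4).

[4; (1, 3, 1, 8)]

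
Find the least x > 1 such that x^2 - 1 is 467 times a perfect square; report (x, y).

(x, y) = (1625626, 75225)

First expand sqrt(467) as a continued fraction. With x_i = (sqrt(467) + m_i)/d_i and (m_0, d_0) = (0, 1): a_0 = floor(sqrt(467)) = 21, since 21^2 = 441 <= 467 < 484 = 22^2.
Iterate m_{i+1} = d_i*a_i - m_i, d_{i+1} = (467 - m_{i+1}^2)/d_i, a_{i+1} = floor((a_0 + m_{i+1})/d_{i+1}):
  m_1 = 1*21 - 0 = 21, d_1 = (467 - 21^2)/1 = 26/1 = 26, a_1 = floor((21 + 21)/26) = 1.
  m_2 = 26*1 - 21 = 5, d_2 = (467 - 5^2)/26 = 442/26 = 17, a_2 = floor((21 + 5)/17) = 1.
  m_3 = 17*1 - 5 = 12, d_3 = (467 - 12^2)/17 = 323/17 = 19, a_3 = floor((21 + 12)/19) = 1.
  m_4 = 19*1 - 12 = 7, d_4 = (467 - 7^2)/19 = 418/19 = 22, a_4 = floor((21 + 7)/22) = 1.
  m_5 = 22*1 - 7 = 15, d_5 = (467 - 15^2)/22 = 242/22 = 11, a_5 = floor((21 + 15)/11) = 3.
  m_6 = 11*3 - 15 = 18, d_6 = (467 - 18^2)/11 = 143/11 = 13, a_6 = floor((21 + 18)/13) = 3.
  m_7 = 13*3 - 18 = 21, d_7 = (467 - 21^2)/13 = 26/13 = 2, a_7 = floor((21 + 21)/2) = 21.
  m_8 = 2*21 - 21 = 21, d_8 = (467 - 21^2)/2 = 26/2 = 13, a_8 = floor((21 + 21)/13) = 3.
  m_9 = 13*3 - 21 = 18, d_9 = (467 - 18^2)/13 = 143/13 = 11, a_9 = floor((21 + 18)/11) = 3.
  m_10 = 11*3 - 18 = 15, d_10 = (467 - 15^2)/11 = 242/11 = 22, a_10 = floor((21 + 15)/22) = 1.
  m_11 = 22*1 - 15 = 7, d_11 = (467 - 7^2)/22 = 418/22 = 19, a_11 = floor((21 + 7)/19) = 1.
  m_12 = 19*1 - 7 = 12, d_12 = (467 - 12^2)/19 = 323/19 = 17, a_12 = floor((21 + 12)/17) = 1.
  m_13 = 17*1 - 12 = 5, d_13 = (467 - 5^2)/17 = 442/17 = 26, a_13 = floor((21 + 5)/26) = 1.
  m_14 = 26*1 - 5 = 21, d_14 = (467 - 21^2)/26 = 26/26 = 1, a_14 = floor((21 + 21)/1) = 42.
  m_15 = 1*42 - 21 = 21, d_15 = (467 - 21^2)/1 = 26/1 = 26: (m_15, d_15) = (m_1, d_1) = (21, 26), so from here the quotients repeat a_1, ..., a_14; the period length is 14.
So sqrt(467) = [21; (1, 1, 1, 1, 3, 3, 21, 3, 3, 1, 1, 1, 1, 42)] with period length k = 14.
k is even, so the fundamental solution of x^2 - 467y^2 = 1 is (p_{k-1}, q_{k-1}) = (p_13, q_13); compute convergents through index 13.
Convergents (p_i = a_i*p_{i-1} + p_{i-2}, q_i = a_i*q_{i-1} + q_{i-2} with p_{-2}=0, p_{-1}=1, q_{-2}=1, q_{-1}=0):
  i=0: a_0=21, p_0 = 21*1 + 0 = 21, q_0 = 21*0 + 1 = 1.
  i=1: a_1=1, p_1 = 1*21 + 1 = 22, q_1 = 1*1 + 0 = 1.
  i=2: a_2=1, p_2 = 1*22 + 21 = 43, q_2 = 1*1 + 1 = 2.
  i=3: a_3=1, p_3 = 1*43 + 22 = 65, q_3 = 1*2 + 1 = 3.
  i=4: a_4=1, p_4 = 1*65 + 43 = 108, q_4 = 1*3 + 2 = 5.
  i=5: a_5=3, p_5 = 3*108 + 65 = 389, q_5 = 3*5 + 3 = 18.
  i=6: a_6=3, p_6 = 3*389 + 108 = 1275, q_6 = 3*18 + 5 = 59.
  i=7: a_7=21, p_7 = 21*1275 + 389 = 27164, q_7 = 21*59 + 18 = 1257.
  i=8: a_8=3, p_8 = 3*27164 + 1275 = 82767, q_8 = 3*1257 + 59 = 3830.
  i=9: a_9=3, p_9 = 3*82767 + 27164 = 275465, q_9 = 3*3830 + 1257 = 12747.
  i=10: a_10=1, p_10 = 1*275465 + 82767 = 358232, q_10 = 1*12747 + 3830 = 16577.
  i=11: a_11=1, p_11 = 1*358232 + 275465 = 633697, q_11 = 1*16577 + 12747 = 29324.
  i=12: a_12=1, p_12 = 1*633697 + 358232 = 991929, q_12 = 1*29324 + 16577 = 45901.
  i=13: a_13=1, p_13 = 1*991929 + 633697 = 1625626, q_13 = 1*45901 + 29324 = 75225.
Check: 1625626^2 - 467*75225^2 = 2642659891876 - 2642659891875 = 1, so (x, y) = (1625626, 75225) solves the equation, and by the theorem it is the least positive solution.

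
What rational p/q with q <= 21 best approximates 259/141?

Expand x = 259/141 as a continued fraction with the Euclidean algorithm:
  259 = 1*141 + 118, so a_0 = 1.
  141 = 1*118 + 23, so a_1 = 1.
  118 = 5*23 + 3, so a_2 = 5.
  23 = 7*3 + 2, so a_3 = 7.
  3 = 1*2 + 1, so a_4 = 1.
  2 = 2*1 + 0, so a_5 = 2.
so x = [1; 1, 5, 7, 1, 2].
Convergents (p_i = a_i*p_{i-1} + p_{i-2}, q_i = a_i*q_{i-1} + q_{i-2} with p_{-2}=0, p_{-1}=1, q_{-2}=1, q_{-1}=0), until the denominator exceeds 21:
  i=0: a_0=1, p_0 = 1*1 + 0 = 1, q_0 = 1*0 + 1 = 1.
  i=1: a_1=1, p_1 = 1*1 + 1 = 2, q_1 = 1*1 + 0 = 1.
  i=2: a_2=5, p_2 = 5*2 + 1 = 11, q_2 = 5*1 + 1 = 6.
  i=3: a_3=7, p_3 = 7*11 + 2 = 79, q_3 = 7*6 + 1 = 43.
q_3 = 43 > 21, so the last convergent with denominator <= 21 is p_2/q_2 = 11/6.
The closest fraction with denominator <= 21 is either p_2/q_2 or the intermediate fraction (k*p_2 + p_1)/(k*q_2 + q_1) with the largest k >= 1 whose denominator stays <= 21; these approach x as k grows, and every other convergent or intermediate fraction in range is farther away.
Largest k: floor((21 - q_1)/q_2) = floor((21 - 1)/6) = 3.
That gives (3*11 + 2)/(3*6 + 1) = 35/19.
Compare the errors: |x - 11/6| = |259*6 - 11*141|/(141*6) = 3/846, and |x - 35/19| = |259*19 - 35*141|/(141*19) = 14/2679.
Cross-multiplying, 3*2679 = 8037 < 11844 = 14*846, so 3/846 is smaller: the convergent 11/6 is closer to x than 35/19.

11/6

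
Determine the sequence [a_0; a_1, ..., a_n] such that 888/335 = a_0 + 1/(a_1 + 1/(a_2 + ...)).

[2; 1, 1, 1, 6, 3, 5]

Run the Euclidean algorithm on 888 and 335; the successive quotients are the partial quotients a_0, a_1, ... (each step inverts the fractional part left over by the previous one):
  888 = 2*335 + 218, so a_0 = 2.
  335 = 1*218 + 117, so a_1 = 1.
  218 = 1*117 + 101, so a_2 = 1.
  117 = 1*101 + 16, so a_3 = 1.
  101 = 6*16 + 5, so a_4 = 6.
  16 = 3*5 + 1, so a_5 = 3.
  5 = 5*1 + 0, so a_6 = 5.
The remainder reaches 0 after 7 divisions, so the expansion has 7 partial quotients, read off in order.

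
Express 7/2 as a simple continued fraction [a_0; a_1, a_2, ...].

Run the Euclidean algorithm on 7 and 2; the successive quotients are the partial quotients a_0, a_1, ... (each step inverts the fractional part left over by the previous one):
  7 = 3*2 + 1, so a_0 = 3.
  2 = 2*1 + 0, so a_1 = 2.
The remainder reaches 0 after 2 divisions, so the expansion has 2 partial quotients, read off in order.

[3; 2]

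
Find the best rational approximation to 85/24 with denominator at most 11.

39/11

Expand x = 85/24 as a continued fraction with the Euclidean algorithm:
  85 = 3*24 + 13, so a_0 = 3.
  24 = 1*13 + 11, so a_1 = 1.
  13 = 1*11 + 2, so a_2 = 1.
  11 = 5*2 + 1, so a_3 = 5.
  2 = 2*1 + 0, so a_4 = 2.
so x = [3; 1, 1, 5, 2].
Convergents (p_i = a_i*p_{i-1} + p_{i-2}, q_i = a_i*q_{i-1} + q_{i-2} with p_{-2}=0, p_{-1}=1, q_{-2}=1, q_{-1}=0), until the denominator exceeds 11:
  i=0: a_0=3, p_0 = 3*1 + 0 = 3, q_0 = 3*0 + 1 = 1.
  i=1: a_1=1, p_1 = 1*3 + 1 = 4, q_1 = 1*1 + 0 = 1.
  i=2: a_2=1, p_2 = 1*4 + 3 = 7, q_2 = 1*1 + 1 = 2.
  i=3: a_3=5, p_3 = 5*7 + 4 = 39, q_3 = 5*2 + 1 = 11.
  i=4: a_4=2, p_4 = 2*39 + 7 = 85, q_4 = 2*11 + 2 = 24.
q_4 = 24 > 11, so the last convergent with denominator <= 11 is p_3/q_3 = 39/11.
The closest fraction with denominator <= 11 is either p_3/q_3 or the intermediate fraction (k*p_3 + p_2)/(k*q_3 + q_2) with the largest k >= 1 whose denominator stays <= 11; these approach x as k grows, and every other convergent or intermediate fraction in range is farther away.
Largest k: floor((11 - q_2)/q_3) = floor((11 - 2)/11) = 0.
Since k = 0, no intermediate fraction beyond p_3/q_3 has denominator <= 11, so the convergent 39/11 is the closest (its error is |85*11 - 39*24|/(24*11) = 1/264).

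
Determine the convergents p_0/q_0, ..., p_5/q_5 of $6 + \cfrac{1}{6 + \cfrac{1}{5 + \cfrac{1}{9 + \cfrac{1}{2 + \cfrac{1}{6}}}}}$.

Using the convergent recurrence p_i = a_i*p_{i-1} + p_{i-2}, q_i = a_i*q_{i-1} + q_{i-2} with p_{-2}=0, p_{-1}=1, q_{-2}=1, q_{-1}=0:
  i=0: a_0=6, p_0 = 6*1 + 0 = 6, q_0 = 6*0 + 1 = 1.
  i=1: a_1=6, p_1 = 6*6 + 1 = 37, q_1 = 6*1 + 0 = 6.
  i=2: a_2=5, p_2 = 5*37 + 6 = 191, q_2 = 5*6 + 1 = 31.
  i=3: a_3=9, p_3 = 9*191 + 37 = 1756, q_3 = 9*31 + 6 = 285.
  i=4: a_4=2, p_4 = 2*1756 + 191 = 3703, q_4 = 2*285 + 31 = 601.
  i=5: a_5=6, p_5 = 6*3703 + 1756 = 23974, q_5 = 6*601 + 285 = 3891.

6/1, 37/6, 191/31, 1756/285, 3703/601, 23974/3891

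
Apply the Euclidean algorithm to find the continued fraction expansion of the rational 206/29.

Run the Euclidean algorithm on 206 and 29; the successive quotients are the partial quotients a_0, a_1, ... (each step inverts the fractional part left over by the previous one):
  206 = 7*29 + 3, so a_0 = 7.
  29 = 9*3 + 2, so a_1 = 9.
  3 = 1*2 + 1, so a_2 = 1.
  2 = 2*1 + 0, so a_3 = 2.
The remainder reaches 0 after 4 divisions, so the expansion has 4 partial quotients, read off in order.

[7; 9, 1, 2]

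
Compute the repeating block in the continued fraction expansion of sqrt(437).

Write x_i = (sqrt(437) + m_i)/d_i with (m_0, d_0) = (0, 1). a_0 = floor(sqrt(437)) = 20, since 20^2 = 400 <= 437 < 441 = 21^2.
Iterate m_{i+1} = d_i*a_i - m_i, d_{i+1} = (437 - m_{i+1}^2)/d_i, a_{i+1} = floor((a_0 + m_{i+1})/d_{i+1}):
  m_1 = 1*20 - 0 = 20, d_1 = (437 - 20^2)/1 = 37/1 = 37, a_1 = floor((20 + 20)/37) = 1.
  m_2 = 37*1 - 20 = 17, d_2 = (437 - 17^2)/37 = 148/37 = 4, a_2 = floor((20 + 17)/4) = 9.
  m_3 = 4*9 - 17 = 19, d_3 = (437 - 19^2)/4 = 76/4 = 19, a_3 = floor((20 + 19)/19) = 2.
  m_4 = 19*2 - 19 = 19, d_4 = (437 - 19^2)/19 = 76/19 = 4, a_4 = floor((20 + 19)/4) = 9.
  m_5 = 4*9 - 19 = 17, d_5 = (437 - 17^2)/4 = 148/4 = 37, a_5 = floor((20 + 17)/37) = 1.
  m_6 = 37*1 - 17 = 20, d_6 = (437 - 20^2)/37 = 37/37 = 1, a_6 = floor((20 + 20)/1) = 40.
  m_7 = 1*40 - 20 = 20, d_7 = (437 - 20^2)/1 = 37/1 = 37: (m_7, d_7) = (m_1, d_1) = (20, 37), so from here the quotients repeat a_1, ..., a_6; the period length is 6.
Hence the expansion of sqrt(437) is a_0 = 20 followed by the repeating block 1, 9, 2, 9, 1, 40 (period 6).

[20; (1, 9, 2, 9, 1, 40)]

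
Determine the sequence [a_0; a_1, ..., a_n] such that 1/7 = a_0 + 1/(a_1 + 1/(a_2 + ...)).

[0; 7]

Run the Euclidean algorithm on 1 and 7; the successive quotients are the partial quotients a_0, a_1, ... (each step inverts the fractional part left over by the previous one):
  1 = 0*7 + 1, so a_0 = 0.
  7 = 7*1 + 0, so a_1 = 7.
The remainder reaches 0 after 2 divisions, so the expansion has 2 partial quotients, read off in order.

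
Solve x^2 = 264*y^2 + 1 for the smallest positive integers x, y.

(x, y) = (65, 4)

First expand sqrt(264) as a continued fraction. With x_i = (sqrt(264) + m_i)/d_i and (m_0, d_0) = (0, 1): a_0 = floor(sqrt(264)) = 16, since 16^2 = 256 <= 264 < 289 = 17^2.
Iterate m_{i+1} = d_i*a_i - m_i, d_{i+1} = (264 - m_{i+1}^2)/d_i, a_{i+1} = floor((a_0 + m_{i+1})/d_{i+1}):
  m_1 = 1*16 - 0 = 16, d_1 = (264 - 16^2)/1 = 8/1 = 8, a_1 = floor((16 + 16)/8) = 4.
  m_2 = 8*4 - 16 = 16, d_2 = (264 - 16^2)/8 = 8/8 = 1, a_2 = floor((16 + 16)/1) = 32.
  m_3 = 1*32 - 16 = 16, d_3 = (264 - 16^2)/1 = 8/1 = 8: (m_3, d_3) = (m_1, d_1) = (16, 8), so from here the quotients repeat a_1, a_2; the period length is 2.
So sqrt(264) = [16; (4, 32)] with period length k = 2.
k is even, so the fundamental solution of x^2 - 264y^2 = 1 is (p_{k-1}, q_{k-1}) = (p_1, q_1); compute convergents through index 1.
Convergents (p_i = a_i*p_{i-1} + p_{i-2}, q_i = a_i*q_{i-1} + q_{i-2} with p_{-2}=0, p_{-1}=1, q_{-2}=1, q_{-1}=0):
  i=0: a_0=16, p_0 = 16*1 + 0 = 16, q_0 = 16*0 + 1 = 1.
  i=1: a_1=4, p_1 = 4*16 + 1 = 65, q_1 = 4*1 + 0 = 4.
Check: 65^2 - 264*4^2 = 4225 - 4224 = 1, so (x, y) = (65, 4) solves the equation, and by the theorem it is the least positive solution.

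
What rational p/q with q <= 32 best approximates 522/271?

Expand x = 522/271 as a continued fraction with the Euclidean algorithm:
  522 = 1*271 + 251, so a_0 = 1.
  271 = 1*251 + 20, so a_1 = 1.
  251 = 12*20 + 11, so a_2 = 12.
  20 = 1*11 + 9, so a_3 = 1.
  11 = 1*9 + 2, so a_4 = 1.
  9 = 4*2 + 1, so a_5 = 4.
  2 = 2*1 + 0, so a_6 = 2.
so x = [1; 1, 12, 1, 1, 4, 2].
Convergents (p_i = a_i*p_{i-1} + p_{i-2}, q_i = a_i*q_{i-1} + q_{i-2} with p_{-2}=0, p_{-1}=1, q_{-2}=1, q_{-1}=0), until the denominator exceeds 32:
  i=0: a_0=1, p_0 = 1*1 + 0 = 1, q_0 = 1*0 + 1 = 1.
  i=1: a_1=1, p_1 = 1*1 + 1 = 2, q_1 = 1*1 + 0 = 1.
  i=2: a_2=12, p_2 = 12*2 + 1 = 25, q_2 = 12*1 + 1 = 13.
  i=3: a_3=1, p_3 = 1*25 + 2 = 27, q_3 = 1*13 + 1 = 14.
  i=4: a_4=1, p_4 = 1*27 + 25 = 52, q_4 = 1*14 + 13 = 27.
  i=5: a_5=4, p_5 = 4*52 + 27 = 235, q_5 = 4*27 + 14 = 122.
q_5 = 122 > 32, so the last convergent with denominator <= 32 is p_4/q_4 = 52/27.
The closest fraction with denominator <= 32 is either p_4/q_4 or the intermediate fraction (k*p_4 + p_3)/(k*q_4 + q_3) with the largest k >= 1 whose denominator stays <= 32; these approach x as k grows, and every other convergent or intermediate fraction in range is farther away.
Largest k: floor((32 - q_3)/q_4) = floor((32 - 14)/27) = 0.
Since k = 0, no intermediate fraction beyond p_4/q_4 has denominator <= 32, so the convergent 52/27 is the closest (its error is |522*27 - 52*271|/(271*27) = 2/7317).

52/27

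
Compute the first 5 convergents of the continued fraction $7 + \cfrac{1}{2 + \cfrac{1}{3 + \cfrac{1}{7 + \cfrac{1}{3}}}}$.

7/1, 15/2, 52/7, 379/51, 1189/160

Using the convergent recurrence p_i = a_i*p_{i-1} + p_{i-2}, q_i = a_i*q_{i-1} + q_{i-2} with p_{-2}=0, p_{-1}=1, q_{-2}=1, q_{-1}=0:
  i=0: a_0=7, p_0 = 7*1 + 0 = 7, q_0 = 7*0 + 1 = 1.
  i=1: a_1=2, p_1 = 2*7 + 1 = 15, q_1 = 2*1 + 0 = 2.
  i=2: a_2=3, p_2 = 3*15 + 7 = 52, q_2 = 3*2 + 1 = 7.
  i=3: a_3=7, p_3 = 7*52 + 15 = 379, q_3 = 7*7 + 2 = 51.
  i=4: a_4=3, p_4 = 3*379 + 52 = 1189, q_4 = 3*51 + 7 = 160.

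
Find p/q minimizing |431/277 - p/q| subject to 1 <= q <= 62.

Expand x = 431/277 as a continued fraction with the Euclidean algorithm:
  431 = 1*277 + 154, so a_0 = 1.
  277 = 1*154 + 123, so a_1 = 1.
  154 = 1*123 + 31, so a_2 = 1.
  123 = 3*31 + 30, so a_3 = 3.
  31 = 1*30 + 1, so a_4 = 1.
  30 = 30*1 + 0, so a_5 = 30.
so x = [1; 1, 1, 3, 1, 30].
Convergents (p_i = a_i*p_{i-1} + p_{i-2}, q_i = a_i*q_{i-1} + q_{i-2} with p_{-2}=0, p_{-1}=1, q_{-2}=1, q_{-1}=0), until the denominator exceeds 62:
  i=0: a_0=1, p_0 = 1*1 + 0 = 1, q_0 = 1*0 + 1 = 1.
  i=1: a_1=1, p_1 = 1*1 + 1 = 2, q_1 = 1*1 + 0 = 1.
  i=2: a_2=1, p_2 = 1*2 + 1 = 3, q_2 = 1*1 + 1 = 2.
  i=3: a_3=3, p_3 = 3*3 + 2 = 11, q_3 = 3*2 + 1 = 7.
  i=4: a_4=1, p_4 = 1*11 + 3 = 14, q_4 = 1*7 + 2 = 9.
  i=5: a_5=30, p_5 = 30*14 + 11 = 431, q_5 = 30*9 + 7 = 277.
q_5 = 277 > 62, so the last convergent with denominator <= 62 is p_4/q_4 = 14/9.
The closest fraction with denominator <= 62 is either p_4/q_4 or the intermediate fraction (k*p_4 + p_3)/(k*q_4 + q_3) with the largest k >= 1 whose denominator stays <= 62; these approach x as k grows, and every other convergent or intermediate fraction in range is farther away.
Largest k: floor((62 - q_3)/q_4) = floor((62 - 7)/9) = 6.
That gives (6*14 + 11)/(6*9 + 7) = 95/61.
Compare the errors: |x - 14/9| = |431*9 - 14*277|/(277*9) = 1/2493, and |x - 95/61| = |431*61 - 95*277|/(277*61) = 24/16897.
Cross-multiplying, 1*16897 = 16897 < 59832 = 24*2493, so 1/2493 is smaller: the convergent 14/9 is closer to x than 95/61.

14/9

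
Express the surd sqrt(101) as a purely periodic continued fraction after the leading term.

[10; (20)]

Write x_i = (sqrt(101) + m_i)/d_i with (m_0, d_0) = (0, 1). a_0 = floor(sqrt(101)) = 10, since 10^2 = 100 <= 101 < 121 = 11^2.
Iterate m_{i+1} = d_i*a_i - m_i, d_{i+1} = (101 - m_{i+1}^2)/d_i, a_{i+1} = floor((a_0 + m_{i+1})/d_{i+1}):
  m_1 = 1*10 - 0 = 10, d_1 = (101 - 10^2)/1 = 1/1 = 1, a_1 = floor((10 + 10)/1) = 20.
  m_2 = 1*20 - 10 = 10, d_2 = (101 - 10^2)/1 = 1/1 = 1: (m_2, d_2) = (m_1, d_1) = (10, 1), so from here the quotient a_1 repeats; the period length is 1.
Hence the expansion of sqrt(101) is a_0 = 10 followed by the repeating block 20 (period 1).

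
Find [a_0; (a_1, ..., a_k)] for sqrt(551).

[23; (2, 8, 1, 8, 2, 46)]

Write x_i = (sqrt(551) + m_i)/d_i with (m_0, d_0) = (0, 1). a_0 = floor(sqrt(551)) = 23, since 23^2 = 529 <= 551 < 576 = 24^2.
Iterate m_{i+1} = d_i*a_i - m_i, d_{i+1} = (551 - m_{i+1}^2)/d_i, a_{i+1} = floor((a_0 + m_{i+1})/d_{i+1}):
  m_1 = 1*23 - 0 = 23, d_1 = (551 - 23^2)/1 = 22/1 = 22, a_1 = floor((23 + 23)/22) = 2.
  m_2 = 22*2 - 23 = 21, d_2 = (551 - 21^2)/22 = 110/22 = 5, a_2 = floor((23 + 21)/5) = 8.
  m_3 = 5*8 - 21 = 19, d_3 = (551 - 19^2)/5 = 190/5 = 38, a_3 = floor((23 + 19)/38) = 1.
  m_4 = 38*1 - 19 = 19, d_4 = (551 - 19^2)/38 = 190/38 = 5, a_4 = floor((23 + 19)/5) = 8.
  m_5 = 5*8 - 19 = 21, d_5 = (551 - 21^2)/5 = 110/5 = 22, a_5 = floor((23 + 21)/22) = 2.
  m_6 = 22*2 - 21 = 23, d_6 = (551 - 23^2)/22 = 22/22 = 1, a_6 = floor((23 + 23)/1) = 46.
  m_7 = 1*46 - 23 = 23, d_7 = (551 - 23^2)/1 = 22/1 = 22: (m_7, d_7) = (m_1, d_1) = (23, 22), so from here the quotients repeat a_1, ..., a_6; the period length is 6.
Hence the expansion of sqrt(551) is a_0 = 23 followed by the repeating block 2, 8, 1, 8, 2, 46 (period 6).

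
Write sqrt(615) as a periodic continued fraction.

[24; (1, 3, 1, 48)]

Write x_i = (sqrt(615) + m_i)/d_i with (m_0, d_0) = (0, 1). a_0 = floor(sqrt(615)) = 24, since 24^2 = 576 <= 615 < 625 = 25^2.
Iterate m_{i+1} = d_i*a_i - m_i, d_{i+1} = (615 - m_{i+1}^2)/d_i, a_{i+1} = floor((a_0 + m_{i+1})/d_{i+1}):
  m_1 = 1*24 - 0 = 24, d_1 = (615 - 24^2)/1 = 39/1 = 39, a_1 = floor((24 + 24)/39) = 1.
  m_2 = 39*1 - 24 = 15, d_2 = (615 - 15^2)/39 = 390/39 = 10, a_2 = floor((24 + 15)/10) = 3.
  m_3 = 10*3 - 15 = 15, d_3 = (615 - 15^2)/10 = 390/10 = 39, a_3 = floor((24 + 15)/39) = 1.
  m_4 = 39*1 - 15 = 24, d_4 = (615 - 24^2)/39 = 39/39 = 1, a_4 = floor((24 + 24)/1) = 48.
  m_5 = 1*48 - 24 = 24, d_5 = (615 - 24^2)/1 = 39/1 = 39: (m_5, d_5) = (m_1, d_1) = (24, 39), so from here the quotients repeat a_1, ..., a_4; the period length is 4.
Hence the expansion of sqrt(615) is a_0 = 24 followed by the repeating block 1, 3, 1, 48 (period 4).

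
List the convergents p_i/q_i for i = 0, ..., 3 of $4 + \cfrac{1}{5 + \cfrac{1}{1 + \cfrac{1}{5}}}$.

Using the convergent recurrence p_i = a_i*p_{i-1} + p_{i-2}, q_i = a_i*q_{i-1} + q_{i-2} with p_{-2}=0, p_{-1}=1, q_{-2}=1, q_{-1}=0:
  i=0: a_0=4, p_0 = 4*1 + 0 = 4, q_0 = 4*0 + 1 = 1.
  i=1: a_1=5, p_1 = 5*4 + 1 = 21, q_1 = 5*1 + 0 = 5.
  i=2: a_2=1, p_2 = 1*21 + 4 = 25, q_2 = 1*5 + 1 = 6.
  i=3: a_3=5, p_3 = 5*25 + 21 = 146, q_3 = 5*6 + 5 = 35.

4/1, 21/5, 25/6, 146/35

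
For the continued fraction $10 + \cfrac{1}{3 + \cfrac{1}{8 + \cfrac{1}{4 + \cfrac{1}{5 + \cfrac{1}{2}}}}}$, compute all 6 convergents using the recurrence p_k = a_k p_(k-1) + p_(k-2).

10/1, 31/3, 258/25, 1063/103, 5573/540, 12209/1183

Using the convergent recurrence p_i = a_i*p_{i-1} + p_{i-2}, q_i = a_i*q_{i-1} + q_{i-2} with p_{-2}=0, p_{-1}=1, q_{-2}=1, q_{-1}=0:
  i=0: a_0=10, p_0 = 10*1 + 0 = 10, q_0 = 10*0 + 1 = 1.
  i=1: a_1=3, p_1 = 3*10 + 1 = 31, q_1 = 3*1 + 0 = 3.
  i=2: a_2=8, p_2 = 8*31 + 10 = 258, q_2 = 8*3 + 1 = 25.
  i=3: a_3=4, p_3 = 4*258 + 31 = 1063, q_3 = 4*25 + 3 = 103.
  i=4: a_4=5, p_4 = 5*1063 + 258 = 5573, q_4 = 5*103 + 25 = 540.
  i=5: a_5=2, p_5 = 2*5573 + 1063 = 12209, q_5 = 2*540 + 103 = 1183.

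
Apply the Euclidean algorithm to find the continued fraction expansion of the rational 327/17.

[19; 4, 4]

Run the Euclidean algorithm on 327 and 17; the successive quotients are the partial quotients a_0, a_1, ... (each step inverts the fractional part left over by the previous one):
  327 = 19*17 + 4, so a_0 = 19.
  17 = 4*4 + 1, so a_1 = 4.
  4 = 4*1 + 0, so a_2 = 4.
The remainder reaches 0 after 3 divisions, so the expansion has 3 partial quotients, read off in order.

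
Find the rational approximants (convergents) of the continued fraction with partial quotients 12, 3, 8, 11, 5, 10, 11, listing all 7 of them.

12/1, 37/3, 308/25, 3425/278, 17433/1415, 177755/14428, 1972738/160123

Using the convergent recurrence p_i = a_i*p_{i-1} + p_{i-2}, q_i = a_i*q_{i-1} + q_{i-2} with p_{-2}=0, p_{-1}=1, q_{-2}=1, q_{-1}=0:
  i=0: a_0=12, p_0 = 12*1 + 0 = 12, q_0 = 12*0 + 1 = 1.
  i=1: a_1=3, p_1 = 3*12 + 1 = 37, q_1 = 3*1 + 0 = 3.
  i=2: a_2=8, p_2 = 8*37 + 12 = 308, q_2 = 8*3 + 1 = 25.
  i=3: a_3=11, p_3 = 11*308 + 37 = 3425, q_3 = 11*25 + 3 = 278.
  i=4: a_4=5, p_4 = 5*3425 + 308 = 17433, q_4 = 5*278 + 25 = 1415.
  i=5: a_5=10, p_5 = 10*17433 + 3425 = 177755, q_5 = 10*1415 + 278 = 14428.
  i=6: a_6=11, p_6 = 11*177755 + 17433 = 1972738, q_6 = 11*14428 + 1415 = 160123.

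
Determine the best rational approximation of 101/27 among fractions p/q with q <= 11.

Expand x = 101/27 as a continued fraction with the Euclidean algorithm:
  101 = 3*27 + 20, so a_0 = 3.
  27 = 1*20 + 7, so a_1 = 1.
  20 = 2*7 + 6, so a_2 = 2.
  7 = 1*6 + 1, so a_3 = 1.
  6 = 6*1 + 0, so a_4 = 6.
so x = [3; 1, 2, 1, 6].
Convergents (p_i = a_i*p_{i-1} + p_{i-2}, q_i = a_i*q_{i-1} + q_{i-2} with p_{-2}=0, p_{-1}=1, q_{-2}=1, q_{-1}=0), until the denominator exceeds 11:
  i=0: a_0=3, p_0 = 3*1 + 0 = 3, q_0 = 3*0 + 1 = 1.
  i=1: a_1=1, p_1 = 1*3 + 1 = 4, q_1 = 1*1 + 0 = 1.
  i=2: a_2=2, p_2 = 2*4 + 3 = 11, q_2 = 2*1 + 1 = 3.
  i=3: a_3=1, p_3 = 1*11 + 4 = 15, q_3 = 1*3 + 1 = 4.
  i=4: a_4=6, p_4 = 6*15 + 11 = 101, q_4 = 6*4 + 3 = 27.
q_4 = 27 > 11, so the last convergent with denominator <= 11 is p_3/q_3 = 15/4.
The closest fraction with denominator <= 11 is either p_3/q_3 or the intermediate fraction (k*p_3 + p_2)/(k*q_3 + q_2) with the largest k >= 1 whose denominator stays <= 11; these approach x as k grows, and every other convergent or intermediate fraction in range is farther away.
Largest k: floor((11 - q_2)/q_3) = floor((11 - 3)/4) = 2.
That gives (2*15 + 11)/(2*4 + 3) = 41/11.
Compare the errors: |x - 15/4| = |101*4 - 15*27|/(27*4) = 1/108, and |x - 41/11| = |101*11 - 41*27|/(27*11) = 4/297.
Cross-multiplying, 1*297 = 297 < 432 = 4*108, so 1/108 is smaller: the convergent 15/4 is closer to x than 41/11.

15/4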